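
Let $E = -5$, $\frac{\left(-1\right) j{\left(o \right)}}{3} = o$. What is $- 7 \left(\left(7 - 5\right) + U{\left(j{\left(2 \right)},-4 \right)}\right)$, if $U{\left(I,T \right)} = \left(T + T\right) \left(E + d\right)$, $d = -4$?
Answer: $-518$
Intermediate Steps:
$j{\left(o \right)} = - 3 o$
$U{\left(I,T \right)} = - 18 T$ ($U{\left(I,T \right)} = \left(T + T\right) \left(-5 - 4\right) = 2 T \left(-9\right) = - 18 T$)
$- 7 \left(\left(7 - 5\right) + U{\left(j{\left(2 \right)},-4 \right)}\right) = - 7 \left(\left(7 - 5\right) - -72\right) = - 7 \left(2 + 72\right) = \left(-7\right) 74 = -518$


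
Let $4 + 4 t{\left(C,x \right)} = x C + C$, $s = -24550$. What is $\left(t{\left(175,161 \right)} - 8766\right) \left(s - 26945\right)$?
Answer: $\frac{172971705}{2} \approx 8.6486 \cdot 10^{7}$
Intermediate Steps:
$t{\left(C,x \right)} = -1 + \frac{C}{4} + \frac{C x}{4}$ ($t{\left(C,x \right)} = -1 + \frac{x C + C}{4} = -1 + \frac{C x + C}{4} = -1 + \frac{C + C x}{4} = -1 + \left(\frac{C}{4} + \frac{C x}{4}\right) = -1 + \frac{C}{4} + \frac{C x}{4}$)
$\left(t{\left(175,161 \right)} - 8766\right) \left(s - 26945\right) = \left(\left(-1 + \frac{1}{4} \cdot 175 + \frac{1}{4} \cdot 175 \cdot 161\right) - 8766\right) \left(-24550 - 26945\right) = \left(\left(-1 + \frac{175}{4} + \frac{28175}{4}\right) - 8766\right) \left(-51495\right) = \left(\frac{14173}{2} - 8766\right) \left(-51495\right) = \left(- \frac{3359}{2}\right) \left(-51495\right) = \frac{172971705}{2}$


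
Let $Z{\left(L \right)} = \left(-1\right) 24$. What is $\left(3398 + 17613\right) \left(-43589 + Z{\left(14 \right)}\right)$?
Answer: $-916352743$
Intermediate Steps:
$Z{\left(L \right)} = -24$
$\left(3398 + 17613\right) \left(-43589 + Z{\left(14 \right)}\right) = \left(3398 + 17613\right) \left(-43589 - 24\right) = 21011 \left(-43613\right) = -916352743$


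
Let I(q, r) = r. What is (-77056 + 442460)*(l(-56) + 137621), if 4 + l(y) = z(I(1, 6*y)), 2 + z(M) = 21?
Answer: 50292744944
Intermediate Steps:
z(M) = 19 (z(M) = -2 + 21 = 19)
l(y) = 15 (l(y) = -4 + 19 = 15)
(-77056 + 442460)*(l(-56) + 137621) = (-77056 + 442460)*(15 + 137621) = 365404*137636 = 50292744944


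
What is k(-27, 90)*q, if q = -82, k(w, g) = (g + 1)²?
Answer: -679042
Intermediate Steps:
k(w, g) = (1 + g)²
k(-27, 90)*q = (1 + 90)²*(-82) = 91²*(-82) = 8281*(-82) = -679042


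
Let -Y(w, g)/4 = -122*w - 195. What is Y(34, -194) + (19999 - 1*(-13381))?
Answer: 50752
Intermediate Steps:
Y(w, g) = 780 + 488*w (Y(w, g) = -4*(-122*w - 195) = -4*(-195 - 122*w) = 780 + 488*w)
Y(34, -194) + (19999 - 1*(-13381)) = (780 + 488*34) + (19999 - 1*(-13381)) = (780 + 16592) + (19999 + 13381) = 17372 + 33380 = 50752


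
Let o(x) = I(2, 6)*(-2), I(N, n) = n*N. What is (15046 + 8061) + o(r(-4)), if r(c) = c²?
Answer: 23083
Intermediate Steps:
I(N, n) = N*n
o(x) = -24 (o(x) = (2*6)*(-2) = 12*(-2) = -24)
(15046 + 8061) + o(r(-4)) = (15046 + 8061) - 24 = 23107 - 24 = 23083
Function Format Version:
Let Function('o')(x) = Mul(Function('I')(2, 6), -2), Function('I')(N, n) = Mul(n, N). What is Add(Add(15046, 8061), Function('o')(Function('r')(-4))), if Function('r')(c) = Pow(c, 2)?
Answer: 23083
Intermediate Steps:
Function('I')(N, n) = Mul(N, n)
Function('o')(x) = -24 (Function('o')(x) = Mul(Mul(2, 6), -2) = Mul(12, -2) = -24)
Add(Add(15046, 8061), Function('o')(Function('r')(-4))) = Add(Add(15046, 8061), -24) = Add(23107, -24) = 23083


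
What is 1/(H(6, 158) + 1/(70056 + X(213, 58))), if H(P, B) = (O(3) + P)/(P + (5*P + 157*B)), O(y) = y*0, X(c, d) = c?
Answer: 872811249/223228 ≈ 3910.0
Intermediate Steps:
O(y) = 0
H(P, B) = P/(6*P + 157*B) (H(P, B) = (0 + P)/(P + (5*P + 157*B)) = P/(6*P + 157*B))
1/(H(6, 158) + 1/(70056 + X(213, 58))) = 1/(6/(6*6 + 157*158) + 1/(70056 + 213)) = 1/(6/(36 + 24806) + 1/70269) = 1/(6/24842 + 1/70269) = 1/(6*(1/24842) + 1/70269) = 1/(3/12421 + 1/70269) = 1/(223228/872811249) = 872811249/223228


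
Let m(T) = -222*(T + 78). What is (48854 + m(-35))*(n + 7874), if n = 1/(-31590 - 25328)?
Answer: 8808378993474/28459 ≈ 3.0951e+8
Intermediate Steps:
m(T) = -17316 - 222*T (m(T) = -222*(78 + T) = -17316 - 222*T)
n = -1/56918 (n = 1/(-56918) = -1/56918 ≈ -1.7569e-5)
(48854 + m(-35))*(n + 7874) = (48854 + (-17316 - 222*(-35)))*(-1/56918 + 7874) = (48854 + (-17316 + 7770))*(448172331/56918) = (48854 - 9546)*(448172331/56918) = 39308*(448172331/56918) = 8808378993474/28459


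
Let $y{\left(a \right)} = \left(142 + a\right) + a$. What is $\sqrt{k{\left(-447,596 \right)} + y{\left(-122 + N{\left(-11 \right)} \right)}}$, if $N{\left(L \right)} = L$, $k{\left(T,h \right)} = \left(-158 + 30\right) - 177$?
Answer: $i \sqrt{429} \approx 20.712 i$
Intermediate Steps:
$k{\left(T,h \right)} = -305$ ($k{\left(T,h \right)} = -128 - 177 = -305$)
$y{\left(a \right)} = 142 + 2 a$
$\sqrt{k{\left(-447,596 \right)} + y{\left(-122 + N{\left(-11 \right)} \right)}} = \sqrt{-305 + \left(142 + 2 \left(-122 - 11\right)\right)} = \sqrt{-305 + \left(142 + 2 \left(-133\right)\right)} = \sqrt{-305 + \left(142 - 266\right)} = \sqrt{-305 - 124} = \sqrt{-429} = i \sqrt{429}$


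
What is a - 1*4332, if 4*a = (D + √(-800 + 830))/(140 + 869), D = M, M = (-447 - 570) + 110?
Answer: -17484859/4036 + √30/4036 ≈ -4332.2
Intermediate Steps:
M = -907 (M = -1017 + 110 = -907)
D = -907
a = -907/4036 + √30/4036 (a = ((-907 + √(-800 + 830))/(140 + 869))/4 = ((-907 + √30)/1009)/4 = ((-907 + √30)*(1/1009))/4 = (-907/1009 + √30/1009)/4 = -907/4036 + √30/4036 ≈ -0.22337)
a - 1*4332 = (-907/4036 + √30/4036) - 1*4332 = (-907/4036 + √30/4036) - 4332 = -17484859/4036 + √30/4036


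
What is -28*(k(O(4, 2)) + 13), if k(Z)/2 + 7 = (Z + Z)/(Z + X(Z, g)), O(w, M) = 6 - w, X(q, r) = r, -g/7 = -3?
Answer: 420/23 ≈ 18.261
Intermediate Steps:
g = 21 (g = -7*(-3) = 21)
k(Z) = -14 + 4*Z/(21 + Z) (k(Z) = -14 + 2*((Z + Z)/(Z + 21)) = -14 + 2*((2*Z)/(21 + Z)) = -14 + 2*(2*Z/(21 + Z)) = -14 + 4*Z/(21 + Z))
-28*(k(O(4, 2)) + 13) = -28*(2*(-147 - 5*(6 - 1*4))/(21 + (6 - 1*4)) + 13) = -28*(2*(-147 - 5*(6 - 4))/(21 + (6 - 4)) + 13) = -28*(2*(-147 - 5*2)/(21 + 2) + 13) = -28*(2*(-147 - 10)/23 + 13) = -28*(2*(1/23)*(-157) + 13) = -28*(-314/23 + 13) = -28*(-15/23) = 420/23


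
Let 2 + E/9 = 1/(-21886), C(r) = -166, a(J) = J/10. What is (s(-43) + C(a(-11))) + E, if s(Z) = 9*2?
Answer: -3633085/21886 ≈ -166.00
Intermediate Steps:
s(Z) = 18
a(J) = J/10 (a(J) = J*(⅒) = J/10)
E = -393957/21886 (E = -18 + 9/(-21886) = -18 + 9*(-1/21886) = -18 - 9/21886 = -393957/21886 ≈ -18.000)
(s(-43) + C(a(-11))) + E = (18 - 166) - 393957/21886 = -148 - 393957/21886 = -3633085/21886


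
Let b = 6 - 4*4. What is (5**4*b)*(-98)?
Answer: 612500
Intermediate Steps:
b = -10 (b = 6 - 16 = -10)
(5**4*b)*(-98) = (5**4*(-10))*(-98) = (625*(-10))*(-98) = -6250*(-98) = 612500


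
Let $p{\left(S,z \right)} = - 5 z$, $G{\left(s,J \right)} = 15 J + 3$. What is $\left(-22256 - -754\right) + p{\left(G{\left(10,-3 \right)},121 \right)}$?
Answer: $-22107$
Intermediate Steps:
$G{\left(s,J \right)} = 3 + 15 J$
$\left(-22256 - -754\right) + p{\left(G{\left(10,-3 \right)},121 \right)} = \left(-22256 - -754\right) - 605 = \left(-22256 + 754\right) - 605 = -21502 - 605 = -22107$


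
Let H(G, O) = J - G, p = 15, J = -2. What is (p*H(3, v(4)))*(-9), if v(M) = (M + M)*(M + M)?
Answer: 675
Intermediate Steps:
v(M) = 4*M**2 (v(M) = (2*M)*(2*M) = 4*M**2)
H(G, O) = -2 - G
(p*H(3, v(4)))*(-9) = (15*(-2 - 1*3))*(-9) = (15*(-2 - 3))*(-9) = (15*(-5))*(-9) = -75*(-9) = 675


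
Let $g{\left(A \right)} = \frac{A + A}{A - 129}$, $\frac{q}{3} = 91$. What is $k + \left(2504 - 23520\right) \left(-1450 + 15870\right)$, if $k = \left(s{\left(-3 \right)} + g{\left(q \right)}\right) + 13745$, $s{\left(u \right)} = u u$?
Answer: $- \frac{7272887093}{24} \approx -3.0304 \cdot 10^{8}$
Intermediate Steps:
$s{\left(u \right)} = u^{2}$
$q = 273$ ($q = 3 \cdot 91 = 273$)
$g{\left(A \right)} = \frac{2 A}{-129 + A}$
$k = \frac{330187}{24}$ ($k = \left(\left(-3\right)^{2} + 2 \cdot 273 \frac{1}{-129 + 273}\right) + 13745 = \left(9 + 2 \cdot 273 \cdot \frac{1}{144}\right) + 13745 = \left(9 + \frac{91}{24}\right) + 13745 = \frac{307}{24} + 13745 = \frac{330187}{24} \approx 13758.0$)
$k + \left(2504 - 23520\right) \left(-1450 + 15870\right) = \frac{330187}{24} + \left(2504 - 23520\right) \left(-1450 + 15870\right) = \frac{330187}{24} - 303050720 = - \frac{7272887093}{24}$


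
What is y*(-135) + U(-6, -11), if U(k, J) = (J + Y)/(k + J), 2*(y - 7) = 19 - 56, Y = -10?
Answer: 52827/34 ≈ 1553.7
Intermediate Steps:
y = -23/2 (y = 7 + (19 - 56)/2 = 7 + (½)*(-37) = 7 - 37/2 = -23/2 ≈ -11.500)
U(k, J) = (-10 + J)/(J + k) (U(k, J) = (J - 10)/(k + J) = (-10 + J)/(J + k))
y*(-135) + U(-6, -11) = -23/2*(-135) + (-10 - 11)/(-11 - 6) = 3105/2 - 21/(-17) = 3105/2 - 1/17*(-21) = 3105/2 + 21/17 = 52827/34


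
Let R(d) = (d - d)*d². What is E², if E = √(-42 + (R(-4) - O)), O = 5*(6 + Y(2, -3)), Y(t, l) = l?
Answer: -57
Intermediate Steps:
R(d) = 0 (R(d) = 0*d² = 0)
O = 15 (O = 5*(6 - 3) = 5*3 = 15)
E = I*√57 (E = √(-42 + (0 - 1*15)) = √(-42 + (0 - 15)) = √(-42 - 15) = √(-57) = I*√57 ≈ 7.5498*I)
E² = (I*√57)² = -57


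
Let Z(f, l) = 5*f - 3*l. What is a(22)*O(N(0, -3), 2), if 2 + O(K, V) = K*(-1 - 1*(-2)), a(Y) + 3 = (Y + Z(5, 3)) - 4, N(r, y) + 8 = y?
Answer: -403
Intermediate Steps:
N(r, y) = -8 + y
Z(f, l) = -3*l + 5*f
a(Y) = 9 + Y (a(Y) = -3 + ((Y + (-3*3 + 5*5)) - 4) = -3 + ((Y + (-9 + 25)) - 4) = -3 + ((Y + 16) - 4) = -3 + ((16 + Y) - 4) = -3 + (12 + Y) = 9 + Y)
O(K, V) = -2 + K (O(K, V) = -2 + K*(-1 - 1*(-2)) = -2 + K*(-1 + 2) = -2 + K*1 = -2 + K)
a(22)*O(N(0, -3), 2) = (9 + 22)*(-2 + (-8 - 3)) = 31*(-2 - 11) = 31*(-13) = -403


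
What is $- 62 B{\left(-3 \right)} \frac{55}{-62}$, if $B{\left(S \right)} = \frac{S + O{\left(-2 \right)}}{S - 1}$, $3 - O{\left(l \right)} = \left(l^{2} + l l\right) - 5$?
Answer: $\frac{165}{4} \approx 41.25$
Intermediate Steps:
$O{\left(l \right)} = 8 - 2 l^{2}$ ($O{\left(l \right)} = 3 - \left(\left(l^{2} + l l\right) - 5\right) = 3 - \left(\left(l^{2} + l^{2}\right) - 5\right) = 3 - \left(2 l^{2} - 5\right) = 3 - \left(-5 + 2 l^{2}\right) = 8 - 2 l^{2}$)
$B{\left(S \right)} = \frac{S}{-1 + S}$ ($B{\left(S \right)} = \frac{S + \left(8 - 2 \left(-2\right)^{2}\right)}{S - 1} = \frac{S + \left(8 - 8\right)}{-1 + S} = \frac{S + 0}{-1 + S} = \frac{S}{-1 + S}$)
$- 62 B{\left(-3 \right)} \frac{55}{-62} = - 62 \left(- \frac{3}{-1 - 3}\right) \frac{55}{-62} = - 62 \left(- \frac{3}{-4}\right) 55 \left(- \frac{1}{62}\right) = - 62 \left(\left(-3\right) \left(- \frac{1}{4}\right)\right) \left(- \frac{55}{62}\right) = \left(-62\right) \frac{3}{4} \left(- \frac{55}{62}\right) = \left(- \frac{93}{2}\right) \left(- \frac{55}{62}\right) = \frac{165}{4}$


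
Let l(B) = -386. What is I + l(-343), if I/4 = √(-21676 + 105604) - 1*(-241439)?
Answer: 965370 + 8*√20982 ≈ 9.6653e+5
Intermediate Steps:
I = 965756 + 8*√20982 (I = 4*(√(-21676 + 105604) - 1*(-241439)) = 4*(√83928 + 241439) = 4*(2*√20982 + 241439) = 4*(241439 + 2*√20982) = 965756 + 8*√20982 ≈ 9.6692e+5)
I + l(-343) = (965756 + 8*√20982) - 386 = 965370 + 8*√20982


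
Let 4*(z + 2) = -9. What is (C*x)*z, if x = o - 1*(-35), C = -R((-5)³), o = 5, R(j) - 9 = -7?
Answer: 340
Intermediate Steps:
R(j) = 2 (R(j) = 9 - 7 = 2)
z = -17/4 (z = -2 + (¼)*(-9) = -2 - 9/4 = -17/4 ≈ -4.2500)
C = -2 (C = -1*2 = -2)
x = 40 (x = 5 - 1*(-35) = 5 + 35 = 40)
(C*x)*z = -2*40*(-17/4) = -80*(-17/4) = 340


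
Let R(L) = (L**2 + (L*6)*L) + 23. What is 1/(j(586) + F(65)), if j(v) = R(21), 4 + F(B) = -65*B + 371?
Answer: -1/748 ≈ -0.0013369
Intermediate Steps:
F(B) = 367 - 65*B (F(B) = -4 + (-65*B + 371) = -4 + (371 - 65*B) = 367 - 65*B)
R(L) = 23 + 7*L**2 (R(L) = (L**2 + (6*L)*L) + 23 = (L**2 + 6*L**2) + 23 = 7*L**2 + 23 = 23 + 7*L**2)
j(v) = 3110 (j(v) = 23 + 7*21**2 = 23 + 7*441 = 23 + 3087 = 3110)
1/(j(586) + F(65)) = 1/(3110 + (367 - 65*65)) = 1/(3110 + (367 - 4225)) = 1/(3110 - 3858) = 1/(-748) = -1/748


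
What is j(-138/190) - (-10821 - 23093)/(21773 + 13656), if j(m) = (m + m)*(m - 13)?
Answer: 6681593258/319746725 ≈ 20.897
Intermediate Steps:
j(m) = 2*m*(-13 + m) (j(m) = (2*m)*(-13 + m) = 2*m*(-13 + m))
j(-138/190) - (-10821 - 23093)/(21773 + 13656) = 2*(-138/190)*(-13 - 138/190) - (-10821 - 23093)/(21773 + 13656) = 2*(-138*1/190)*(-13 - 138*1/190) - (-33914)/35429 = 2*(-69/95)*(-13 - 69/95) - (-33914)/35429 = 2*(-69/95)*(-1304/95) - 1*(-33914/35429) = 179952/9025 + 33914/35429 = 6681593258/319746725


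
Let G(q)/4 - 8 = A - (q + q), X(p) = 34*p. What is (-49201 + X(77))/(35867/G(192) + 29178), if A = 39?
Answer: -62793884/39296077 ≈ -1.5980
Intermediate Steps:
G(q) = 188 - 8*q (G(q) = 32 + 4*(39 - (q + q)) = 32 + 4*(39 - 2*q) = 32 + (156 - 8*q) = 188 - 8*q)
(-49201 + X(77))/(35867/G(192) + 29178) = (-49201 + 34*77)/(35867/(188 - 8*192) + 29178) = (-49201 + 2618)/(35867/(188 - 1536) + 29178) = -46583/(35867/(-1348) + 29178) = -46583/(35867*(-1/1348) + 29178) = -46583/(-35867/1348 + 29178) = -46583/39296077/1348 = -46583*1348/39296077 = -62793884/39296077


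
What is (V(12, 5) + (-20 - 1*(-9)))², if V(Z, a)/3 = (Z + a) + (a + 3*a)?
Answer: 10000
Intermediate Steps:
V(Z, a) = 3*Z + 15*a (V(Z, a) = 3*((Z + a) + (a + 3*a)) = 3*((Z + a) + 4*a) = 3*(Z + 5*a) = 3*Z + 15*a)
(V(12, 5) + (-20 - 1*(-9)))² = ((3*12 + 15*5) + (-20 - 1*(-9)))² = ((36 + 75) + (-20 + 9))² = (111 - 11)² = 100² = 10000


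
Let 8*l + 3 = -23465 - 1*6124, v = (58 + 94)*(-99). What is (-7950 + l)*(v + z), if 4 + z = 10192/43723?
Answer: 7666304798196/43723 ≈ 1.7534e+8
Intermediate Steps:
v = -15048 (v = 152*(-99) = -15048)
l = -3699 (l = -3/8 + (-23465 - 1*6124)/8 = -3/8 + (-23465 - 6124)/8 = -3/8 + (⅛)*(-29589) = -3/8 - 29589/8 = -3699)
z = -164700/43723 (z = -4 + 10192/43723 = -164700/43723 ≈ -3.7669)
(-7950 + l)*(v + z) = (-7950 - 3699)*(-15048 - 164700/43723) = -11649*(-658108404/43723) = 7666304798196/43723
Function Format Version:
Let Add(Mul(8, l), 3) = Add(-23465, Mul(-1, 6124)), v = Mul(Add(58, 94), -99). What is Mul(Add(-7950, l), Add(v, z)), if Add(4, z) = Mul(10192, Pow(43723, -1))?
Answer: Rational(7666304798196, 43723) ≈ 1.7534e+8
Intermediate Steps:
v = -15048 (v = Mul(152, -99) = -15048)
l = -3699 (l = Add(Rational(-3, 8), Mul(Rational(1, 8), Add(-23465, Mul(-1, 6124)))) = Add(Rational(-3, 8), Mul(Rational(1, 8), Add(-23465, -6124))) = Add(Rational(-3, 8), Mul(Rational(1, 8), -29589)) = Add(Rational(-3, 8), Rational(-29589, 8)) = -3699)
z = Rational(-164700, 43723) (z = Add(-4, Mul(10192, Pow(43723, -1))) = Add(-4, Mul(10192, Rational(1, 43723))) = Add(-4, Rational(10192, 43723)) = Rational(-164700, 43723) ≈ -3.7669)
Mul(Add(-7950, l), Add(v, z)) = Mul(Add(-7950, -3699), Add(-15048, Rational(-164700, 43723))) = Mul(-11649, Rational(-658108404, 43723)) = Rational(7666304798196, 43723)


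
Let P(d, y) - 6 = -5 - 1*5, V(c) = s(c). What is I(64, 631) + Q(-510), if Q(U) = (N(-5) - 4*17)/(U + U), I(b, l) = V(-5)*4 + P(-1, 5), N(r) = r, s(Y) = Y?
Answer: -24407/1020 ≈ -23.928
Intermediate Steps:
V(c) = c
P(d, y) = -4 (P(d, y) = 6 + (-5 - 1*5) = 6 + (-5 - 5) = 6 - 10 = -4)
I(b, l) = -24 (I(b, l) = -5*4 - 4 = -20 - 4 = -24)
Q(U) = -73/(2*U) (Q(U) = (-5 - 4*17)/(U + U) = (-5 - 68)/((2*U)) = -73/(2*U))
I(64, 631) + Q(-510) = -24 - 73/2/(-510) = -24 - 73/2*(-1/510) = -24 + 73/1020 = -24407/1020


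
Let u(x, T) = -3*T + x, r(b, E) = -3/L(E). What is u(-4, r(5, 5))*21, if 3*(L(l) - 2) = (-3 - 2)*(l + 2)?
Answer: -3003/29 ≈ -103.55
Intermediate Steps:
L(l) = -4/3 - 5*l/3 (L(l) = 2 + ((-3 - 2)*(l + 2))/3 = 2 + (-5*(2 + l))/3 = 2 + (-10 - 5*l)/3 = 2 + (-10/3 - 5*l/3) = -4/3 - 5*l/3)
r(b, E) = -3/(-4/3 - 5*E/3)
u(x, T) = x - 3*T
u(-4, r(5, 5))*21 = (-4 - 27/(4 + 5*5))*21 = (-4 - 27/(4 + 25))*21 = (-4 - 27/29)*21 = -143/29*21 = -3003/29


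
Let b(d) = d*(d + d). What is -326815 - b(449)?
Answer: -730017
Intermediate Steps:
b(d) = 2*d² (b(d) = d*(2*d) = 2*d²)
-326815 - b(449) = -326815 - 2*449² = -326815 - 2*201601 = -326815 - 1*403202 = -326815 - 403202 = -730017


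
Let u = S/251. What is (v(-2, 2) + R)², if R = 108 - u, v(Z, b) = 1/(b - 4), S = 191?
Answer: 2871137889/252004 ≈ 11393.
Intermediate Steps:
u = 191/251 ≈ 0.76096
v(Z, b) = 1/(-4 + b)
R = 26917/251 (R = 108 - 1*191/251 = 108 - 191/251 = 26917/251 ≈ 107.24)
(v(-2, 2) + R)² = (1/(-4 + 2) + 26917/251)² = (1/(-2) + 26917/251)² = (-½ + 26917/251)² = (53583/502)² = 2871137889/252004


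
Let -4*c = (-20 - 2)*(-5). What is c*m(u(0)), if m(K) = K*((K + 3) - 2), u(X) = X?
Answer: 0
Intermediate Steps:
m(K) = K*(1 + K) (m(K) = K*((3 + K) - 2) = K*(1 + K))
c = -55/2 (c = -(-20 - 2)*(-5)/4 = -(-11)*(-5)/2 = -¼*110 = -55/2 ≈ -27.500)
c*m(u(0)) = -0*(1 + 0) = -0 = -55/2*0 = 0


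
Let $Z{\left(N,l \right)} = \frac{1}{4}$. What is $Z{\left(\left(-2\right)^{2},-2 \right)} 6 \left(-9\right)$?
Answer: $- \frac{27}{2} \approx -13.5$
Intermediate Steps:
$Z{\left(N,l \right)} = \frac{1}{4}$
$Z{\left(\left(-2\right)^{2},-2 \right)} 6 \left(-9\right) = \frac{1}{4} \cdot 6 \left(-9\right) = \frac{3}{2} \left(-9\right) = - \frac{27}{2}$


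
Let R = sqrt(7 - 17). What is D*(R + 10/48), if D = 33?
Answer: 55/8 + 33*I*sqrt(10) ≈ 6.875 + 104.36*I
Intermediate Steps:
R = I*sqrt(10) (R = sqrt(-10) = I*sqrt(10) ≈ 3.1623*I)
D*(R + 10/48) = 33*(I*sqrt(10) + 10/48) = 33*(I*sqrt(10) + 10*(1/48)) = 33*(I*sqrt(10) + 5/24) = 33*(5/24 + I*sqrt(10)) = 55/8 + 33*I*sqrt(10)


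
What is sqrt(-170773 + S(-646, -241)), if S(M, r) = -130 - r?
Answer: I*sqrt(170662) ≈ 413.11*I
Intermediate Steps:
sqrt(-170773 + S(-646, -241)) = sqrt(-170773 + (-130 - 1*(-241))) = sqrt(-170773 + (-130 + 241)) = sqrt(-170773 + 111) = sqrt(-170662) = I*sqrt(170662)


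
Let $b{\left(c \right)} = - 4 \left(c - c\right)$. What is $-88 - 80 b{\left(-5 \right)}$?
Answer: $-88$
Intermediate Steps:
$b{\left(c \right)} = 0$ ($b{\left(c \right)} = \left(-4\right) 0 = 0$)
$-88 - 80 b{\left(-5 \right)} = -88 - 0 = -88 + 0 = -88$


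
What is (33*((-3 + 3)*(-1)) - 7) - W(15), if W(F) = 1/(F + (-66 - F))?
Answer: -461/66 ≈ -6.9848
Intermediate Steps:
W(F) = -1/66 (W(F) = 1/(-66) = -1/66)
(33*((-3 + 3)*(-1)) - 7) - W(15) = (33*((-3 + 3)*(-1)) - 7) - 1*(-1/66) = (33*(0*(-1)) - 7) + 1/66 = (33*0 - 7) + 1/66 = (0 - 7) + 1/66 = -7 + 1/66 = -461/66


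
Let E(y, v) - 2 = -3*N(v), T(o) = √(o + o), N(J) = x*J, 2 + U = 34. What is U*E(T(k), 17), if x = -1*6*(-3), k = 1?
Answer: -29312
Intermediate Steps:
U = 32 (U = -2 + 34 = 32)
x = 18 (x = -6*(-3) = 18)
N(J) = 18*J
T(o) = √2*√o (T(o) = √(2*o) = √2*√o)
E(y, v) = 2 - 54*v
U*E(T(k), 17) = 32*(2 - 54*17) = 32*(2 - 918) = 32*(-916) = -29312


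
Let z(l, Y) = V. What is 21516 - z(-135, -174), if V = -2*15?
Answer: 21546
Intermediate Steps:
V = -30
z(l, Y) = -30
21516 - z(-135, -174) = 21516 - 1*(-30) = 21516 + 30 = 21546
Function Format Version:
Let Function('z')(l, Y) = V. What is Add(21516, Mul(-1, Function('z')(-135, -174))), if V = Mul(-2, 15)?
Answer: 21546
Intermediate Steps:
V = -30
Function('z')(l, Y) = -30
Add(21516, Mul(-1, Function('z')(-135, -174))) = Add(21516, Mul(-1, -30)) = Add(21516, 30) = 21546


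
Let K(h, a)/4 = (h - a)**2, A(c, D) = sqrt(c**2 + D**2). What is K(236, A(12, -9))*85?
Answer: 16605940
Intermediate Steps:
A(c, D) = sqrt(D**2 + c**2)
K(h, a) = 4*(h - a)**2
K(236, A(12, -9))*85 = (4*(sqrt((-9)**2 + 12**2) - 1*236)**2)*85 = (4*(sqrt(81 + 144) - 236)**2)*85 = (4*(sqrt(225) - 236)**2)*85 = (4*(15 - 236)**2)*85 = (4*(-221)**2)*85 = (4*48841)*85 = 195364*85 = 16605940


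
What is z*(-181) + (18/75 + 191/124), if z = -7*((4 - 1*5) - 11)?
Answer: -47126881/3100 ≈ -15202.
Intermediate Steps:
z = 84 (z = -7*((4 - 5) - 11) = -7*(-1 - 11) = -7*(-12) = 84)
z*(-181) + (18/75 + 191/124) = 84*(-181) + (18/75 + 191/124) = -15204 + (18*(1/75) + 191*(1/124)) = -15204 + (6/25 + 191/124) = -15204 + 5519/3100 = -47126881/3100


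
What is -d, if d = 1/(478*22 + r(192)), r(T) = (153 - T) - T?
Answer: -1/10285 ≈ -9.7229e-5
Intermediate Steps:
r(T) = 153 - 2*T
d = 1/10285 (d = 1/(478*22 + (153 - 2*192)) = 1/(10516 + (153 - 384)) = 1/(10516 - 231) = 1/10285 ≈ 9.7229e-5)
-d = -1*1/10285 = -1/10285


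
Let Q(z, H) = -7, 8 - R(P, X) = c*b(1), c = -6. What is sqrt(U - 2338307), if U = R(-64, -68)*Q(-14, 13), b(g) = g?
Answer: I*sqrt(2338405) ≈ 1529.2*I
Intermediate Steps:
R(P, X) = 14 (R(P, X) = 8 - (-6) = 8 - 1*(-6) = 8 + 6 = 14)
U = -98 (U = 14*(-7) = -98)
sqrt(U - 2338307) = sqrt(-98 - 2338307) = sqrt(-2338405) = I*sqrt(2338405)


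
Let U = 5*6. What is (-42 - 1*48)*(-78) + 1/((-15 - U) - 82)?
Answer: 891539/127 ≈ 7020.0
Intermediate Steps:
U = 30
(-42 - 1*48)*(-78) + 1/((-15 - U) - 82) = (-42 - 1*48)*(-78) + 1/((-15 - 1*30) - 82) = (-42 - 48)*(-78) + 1/((-15 - 30) - 82) = -90*(-78) + 1/(-45 - 82) = 7020 + 1/(-127) = 7020 - 1/127 = 891539/127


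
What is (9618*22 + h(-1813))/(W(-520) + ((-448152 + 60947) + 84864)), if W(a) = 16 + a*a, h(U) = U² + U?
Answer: -3496752/31925 ≈ -109.53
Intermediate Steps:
h(U) = U + U²
W(a) = 16 + a²
(9618*22 + h(-1813))/(W(-520) + ((-448152 + 60947) + 84864)) = (9618*22 - 1813*(1 - 1813))/((16 + (-520)²) + ((-448152 + 60947) + 84864)) = (211596 - 1813*(-1812))/((16 + 270400) + (-387205 + 84864)) = (211596 + 3285156)/(270416 - 302341) = 3496752/(-31925) = 3496752*(-1/31925) = -3496752/31925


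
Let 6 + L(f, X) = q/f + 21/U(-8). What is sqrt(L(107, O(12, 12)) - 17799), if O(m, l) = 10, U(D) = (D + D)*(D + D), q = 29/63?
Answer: I*sqrt(23013675352955)/35952 ≈ 133.44*I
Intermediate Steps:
q = 29/63 (q = 29*(1/63) = 29/63 ≈ 0.46032)
U(D) = 4*D**2 (U(D) = (2*D)*(2*D) = 4*D**2)
L(f, X) = -1515/256 + 29/(63*f) (L(f, X) = -6 + (29/(63*f) + 21/((4*(-8)**2))) = -6 + (29/(63*f) + 21/((4*64))) = -6 + (29/(63*f) + 21/256) = -6 + (21/256 + 29/(63*f)) = -1515/256 + 29/(63*f))
sqrt(L(107, O(12, 12)) - 17799) = sqrt((1/16128)*(7424 - 95445*107)/107 - 17799) = sqrt((1/16128)*(1/107)*(7424 - 10212615) - 17799) = sqrt((1/16128)*(1/107)*(-10205191) - 17799) = sqrt(-10205191/1725696 - 17799) = sqrt(-30725868295/1725696) = I*sqrt(23013675352955)/35952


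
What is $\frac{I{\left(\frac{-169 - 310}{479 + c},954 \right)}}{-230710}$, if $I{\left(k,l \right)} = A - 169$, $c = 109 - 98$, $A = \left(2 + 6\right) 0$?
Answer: $\frac{169}{230710} \approx 0.00073252$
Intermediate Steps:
$A = 0$ ($A = 8 \cdot 0 = 0$)
$c = 11$
$I{\left(k,l \right)} = -169$ ($I{\left(k,l \right)} = 0 - 169 = -169$)
$\frac{I{\left(\frac{-169 - 310}{479 + c},954 \right)}}{-230710} = - \frac{169}{-230710} = \left(-169\right) \left(- \frac{1}{230710}\right) = \frac{169}{230710}$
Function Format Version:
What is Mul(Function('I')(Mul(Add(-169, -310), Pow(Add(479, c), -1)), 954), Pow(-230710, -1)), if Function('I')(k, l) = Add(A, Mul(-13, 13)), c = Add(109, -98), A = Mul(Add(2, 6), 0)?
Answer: Rational(169, 230710) ≈ 0.00073252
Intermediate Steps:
A = 0 (A = Mul(8, 0) = 0)
c = 11
Function('I')(k, l) = -169 (Function('I')(k, l) = Add(0, Mul(-13, 13)) = Add(0, -169) = -169)
Mul(Function('I')(Mul(Add(-169, -310), Pow(Add(479, c), -1)), 954), Pow(-230710, -1)) = Mul(-169, Pow(-230710, -1)) = Mul(-169, Rational(-1, 230710)) = Rational(169, 230710)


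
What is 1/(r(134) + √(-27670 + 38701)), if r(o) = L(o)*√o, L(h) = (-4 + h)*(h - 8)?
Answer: 1/(√11031 + 16380*√134) ≈ 5.2710e-6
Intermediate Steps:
L(h) = (-8 + h)*(-4 + h) (L(h) = (-4 + h)*(-8 + h) = (-8 + h)*(-4 + h))
r(o) = √o*(32 + o² - 12*o) (r(o) = (32 + o² - 12*o)*√o = √o*(32 + o² - 12*o))
1/(r(134) + √(-27670 + 38701)) = 1/(√134*(32 + 134² - 12*134) + √(-27670 + 38701)) = 1/(√134*(32 + 17956 - 1608) + √11031) = 1/(√134*16380 + √11031) = 1/(16380*√134 + √11031) = 1/(√11031 + 16380*√134)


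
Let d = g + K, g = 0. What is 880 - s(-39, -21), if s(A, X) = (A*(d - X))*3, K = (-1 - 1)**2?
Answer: 3805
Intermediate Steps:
K = 4 (K = (-2)**2 = 4)
d = 4 (d = 0 + 4 = 4)
s(A, X) = 3*A*(4 - X) (s(A, X) = (A*(4 - X))*3 = 3*A*(4 - X))
880 - s(-39, -21) = 880 - 3*(-39)*(4 - 1*(-21)) = 880 - 3*(-39)*(4 + 21) = 880 - 3*(-39)*25 = 880 - 1*(-2925) = 880 + 2925 = 3805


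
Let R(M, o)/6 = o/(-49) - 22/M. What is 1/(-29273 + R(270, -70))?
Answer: -315/9218449 ≈ -3.4171e-5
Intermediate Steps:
R(M, o) = -132/M - 6*o/49 (R(M, o) = 6*(o/(-49) - 22/M) = 6*(o*(-1/49) - 22/M) = 6*(-o/49 - 22/M) = 6*(-22/M - o/49) = -132/M - 6*o/49)
1/(-29273 + R(270, -70)) = 1/(-29273 + (-132/270 - 6/49*(-70))) = 1/(-29273 + (-132*1/270 + 60/7)) = 1/(-29273 + (-22/45 + 60/7)) = 1/(-29273 + 2546/315) = 1/(-9218449/315) = -315/9218449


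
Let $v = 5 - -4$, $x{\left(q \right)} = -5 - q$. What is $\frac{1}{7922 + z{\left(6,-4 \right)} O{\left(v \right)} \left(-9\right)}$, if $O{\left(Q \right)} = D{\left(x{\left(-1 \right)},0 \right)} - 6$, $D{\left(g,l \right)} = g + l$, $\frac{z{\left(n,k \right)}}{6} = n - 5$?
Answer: $\frac{1}{8462} \approx 0.00011818$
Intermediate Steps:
$z{\left(n,k \right)} = -30 + 6 n$ ($z{\left(n,k \right)} = 6 \left(n - 5\right) = 6 \left(-5 + n\right) = -30 + 6 n$)
$v = 9$ ($v = 5 + 4 = 9$)
$O{\left(Q \right)} = -10$ ($O{\left(Q \right)} = \left(\left(-5 - -1\right) + 0\right) - 6 = \left(\left(-5 + 1\right) + 0\right) - 6 = \left(-4 + 0\right) - 6 = -4 - 6 = -10$)
$\frac{1}{7922 + z{\left(6,-4 \right)} O{\left(v \right)} \left(-9\right)} = \frac{1}{7922 + \left(-30 + 6 \cdot 6\right) \left(-10\right) \left(-9\right)} = \frac{1}{7922 + \left(-30 + 36\right) \left(-10\right) \left(-9\right)} = \frac{1}{7922 + 6 \left(-10\right) \left(-9\right)} = \frac{1}{7922 - -540} = \frac{1}{7922 + 540} = \frac{1}{8462}$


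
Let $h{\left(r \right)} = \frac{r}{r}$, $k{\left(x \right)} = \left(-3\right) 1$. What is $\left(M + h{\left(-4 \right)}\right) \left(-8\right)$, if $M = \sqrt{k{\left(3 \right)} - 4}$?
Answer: $-8 - 8 i \sqrt{7} \approx -8.0 - 21.166 i$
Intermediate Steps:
$k{\left(x \right)} = -3$
$h{\left(r \right)} = 1$
$M = i \sqrt{7}$ ($M = \sqrt{-3 - 4} = \sqrt{-7} = i \sqrt{7} \approx 2.6458 i$)
$\left(M + h{\left(-4 \right)}\right) \left(-8\right) = \left(i \sqrt{7} + 1\right) \left(-8\right) = \left(1 + i \sqrt{7}\right) \left(-8\right) = -8 - 8 i \sqrt{7}$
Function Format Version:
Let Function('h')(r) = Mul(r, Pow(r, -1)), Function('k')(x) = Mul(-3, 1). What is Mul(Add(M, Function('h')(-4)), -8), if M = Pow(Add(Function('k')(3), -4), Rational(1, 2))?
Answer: Add(-8, Mul(-8, I, Pow(7, Rational(1, 2)))) ≈ Add(-8.0000, Mul(-21.166, I))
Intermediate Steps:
Function('k')(x) = -3
Function('h')(r) = 1
M = Mul(I, Pow(7, Rational(1, 2))) (M = Pow(Add(-3, -4), Rational(1, 2)) = Pow(-7, Rational(1, 2)) = Mul(I, Pow(7, Rational(1, 2))) ≈ Mul(2.6458, I))
Mul(Add(M, Function('h')(-4)), -8) = Mul(Add(Mul(I, Pow(7, Rational(1, 2))), 1), -8) = Mul(Add(1, Mul(I, Pow(7, Rational(1, 2)))), -8) = Add(-8, Mul(-8, I, Pow(7, Rational(1, 2))))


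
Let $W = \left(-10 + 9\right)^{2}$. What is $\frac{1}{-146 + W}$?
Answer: $- \frac{1}{145} \approx -0.0068966$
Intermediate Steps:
$W = 1$ ($W = \left(-1\right)^{2} = 1$)
$\frac{1}{-146 + W} = \frac{1}{-146 + 1} = \frac{1}{-145} = - \frac{1}{145}$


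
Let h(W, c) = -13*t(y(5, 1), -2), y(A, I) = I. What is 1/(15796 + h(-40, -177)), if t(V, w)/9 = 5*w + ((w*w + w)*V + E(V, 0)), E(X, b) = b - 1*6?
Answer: 1/17434 ≈ 5.7359e-5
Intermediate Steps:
E(X, b) = -6 + b (E(X, b) = b - 6 = -6 + b)
t(V, w) = -54 + 45*w + 9*V*(w + w²) (t(V, w) = 9*(5*w + ((w*w + w)*V + (-6 + 0))) = 9*(5*w + ((w² + w)*V - 6)) = 9*(5*w + ((w + w²)*V - 6)) = 9*(5*w + (V*(w + w²) - 6)) = 9*(5*w + (-6 + V*(w + w²))) = 9*(-6 + 5*w + V*(w + w²)) = -54 + 45*w + 9*V*(w + w²))
h(W, c) = 1638 (h(W, c) = -13*(-54 + 45*(-2) + 9*1*(-2) + 9*1*(-2)²) = -13*(-54 - 90 - 18 + 9*1*4) = -13*(-54 - 90 - 18 + 36) = -13*(-126) = 1638)
1/(15796 + h(-40, -177)) = 1/(15796 + 1638) = 1/17434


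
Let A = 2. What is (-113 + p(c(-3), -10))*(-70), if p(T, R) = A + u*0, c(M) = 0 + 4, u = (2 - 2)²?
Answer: 7770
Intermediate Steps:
u = 0 (u = 0² = 0)
c(M) = 4
p(T, R) = 2 (p(T, R) = 2 + 0*0 = 2 + 0 = 2)
(-113 + p(c(-3), -10))*(-70) = (-113 + 2)*(-70) = -111*(-70) = 7770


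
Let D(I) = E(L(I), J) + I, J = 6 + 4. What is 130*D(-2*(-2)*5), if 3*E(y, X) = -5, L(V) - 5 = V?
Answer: 7150/3 ≈ 2383.3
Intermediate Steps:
L(V) = 5 + V
J = 10
E(y, X) = -5/3 (E(y, X) = (1/3)*(-5) = -5/3)
D(I) = -5/3 + I
130*D(-2*(-2)*5) = 130*(-5/3 - 2*(-2)*5) = 130*(-5/3 + 4*5) = 130*(-5/3 + 20) = 130*(55/3) = 7150/3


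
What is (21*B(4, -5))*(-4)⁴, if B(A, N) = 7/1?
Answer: 37632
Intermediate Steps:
B(A, N) = 7 (B(A, N) = 7*1 = 7)
(21*B(4, -5))*(-4)⁴ = (21*7)*(-4)⁴ = 147*256 = 37632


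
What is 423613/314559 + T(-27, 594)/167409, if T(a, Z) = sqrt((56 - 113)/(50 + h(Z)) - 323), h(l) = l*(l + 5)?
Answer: 423613/314559 + I*sqrt(2556414902345)/14893374276 ≈ 1.3467 + 0.00010736*I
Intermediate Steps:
h(l) = l*(5 + l)
T(a, Z) = sqrt(-323 - 57/(50 + Z*(5 + Z))) (T(a, Z) = sqrt((56 - 113)/(50 + Z*(5 + Z)) - 323) = sqrt(-57/(50 + Z*(5 + Z)) - 323) = sqrt(-323 - 57/(50 + Z*(5 + Z))))
423613/314559 + T(-27, 594)/167409 = 423613/314559 + sqrt(-323 - 57/(50 + 594*(5 + 594)))/167409 = 423613*(1/314559) + sqrt(-323 - 57/(50 + 594*599))*(1/167409) = 423613/314559 + sqrt(-323 - 57/(50 + 355806))*(1/167409) = 423613/314559 + sqrt(-323 - 57/355856)*(1/167409) = 423613/314559 + sqrt(-114941545/355856)*(1/167409) = 423613/314559 + (I*sqrt(2556414902345)/88964)*(1/167409) = 423613/314559 + I*sqrt(2556414902345)/14893374276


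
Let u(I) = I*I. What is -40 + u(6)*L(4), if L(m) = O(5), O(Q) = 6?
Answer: 176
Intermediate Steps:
u(I) = I²
L(m) = 6
-40 + u(6)*L(4) = -40 + 6²*6 = -40 + 36*6 = -40 + 216 = 176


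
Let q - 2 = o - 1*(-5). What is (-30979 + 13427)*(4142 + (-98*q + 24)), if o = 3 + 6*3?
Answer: -24958944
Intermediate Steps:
o = 21 (o = 3 + 18 = 21)
q = 28 (q = 2 + (21 - 1*(-5)) = 2 + (21 + 5) = 2 + 26 = 28)
(-30979 + 13427)*(4142 + (-98*q + 24)) = (-30979 + 13427)*(4142 + (-98*28 + 24)) = -17552*(4142 + (-2744 + 24)) = -17552*(4142 - 2720) = -17552*1422 = -24958944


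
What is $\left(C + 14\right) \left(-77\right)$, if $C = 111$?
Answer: $-9625$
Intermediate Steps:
$\left(C + 14\right) \left(-77\right) = \left(111 + 14\right) \left(-77\right) = 125 \left(-77\right) = -9625$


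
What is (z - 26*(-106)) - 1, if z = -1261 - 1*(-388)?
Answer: 1882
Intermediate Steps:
z = -873 (z = -1261 + 388 = -873)
(z - 26*(-106)) - 1 = (-873 - 26*(-106)) - 1 = (-873 + 2756) - 1 = 1883 - 1 = 1882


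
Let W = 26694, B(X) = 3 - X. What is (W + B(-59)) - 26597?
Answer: 159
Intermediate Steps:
(W + B(-59)) - 26597 = (26694 + (3 - 1*(-59))) - 26597 = (26694 + (3 + 59)) - 26597 = (26694 + 62) - 26597 = 26756 - 26597 = 159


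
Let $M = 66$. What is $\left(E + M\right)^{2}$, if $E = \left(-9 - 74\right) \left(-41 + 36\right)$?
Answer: $231361$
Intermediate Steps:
$E = 415$ ($E = \left(-83\right) \left(-5\right) = 415$)
$\left(E + M\right)^{2} = \left(415 + 66\right)^{2} = 481^{2} = 231361$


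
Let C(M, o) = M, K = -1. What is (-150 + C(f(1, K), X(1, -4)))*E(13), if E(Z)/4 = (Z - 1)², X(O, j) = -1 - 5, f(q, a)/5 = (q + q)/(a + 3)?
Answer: -83520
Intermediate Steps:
f(q, a) = 10*q/(3 + a) (f(q, a) = 5*((q + q)/(a + 3)) = 5*((2*q)/(3 + a)) = 5*(2*q/(3 + a)) = 10*q/(3 + a))
X(O, j) = -6
E(Z) = 4*(-1 + Z)² (E(Z) = 4*(Z - 1)² = 4*(-1 + Z)²)
(-150 + C(f(1, K), X(1, -4)))*E(13) = (-150 + 10*1/(3 - 1))*(4*(-1 + 13)²) = (-150 + 10*1/2)*(4*12²) = (-150 + 10*1*(½))*(4*144) = (-150 + 5)*576 = -145*576 = -83520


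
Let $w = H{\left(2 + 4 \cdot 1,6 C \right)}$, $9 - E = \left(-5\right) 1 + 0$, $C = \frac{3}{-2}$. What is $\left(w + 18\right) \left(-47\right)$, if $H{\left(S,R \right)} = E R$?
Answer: $5076$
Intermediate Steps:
$C = - \frac{3}{2}$ ($C = 3 \left(- \frac{1}{2}\right) = - \frac{3}{2} \approx -1.5$)
$E = 14$ ($E = 9 - \left(\left(-5\right) 1 + 0\right) = 9 - \left(-5 + 0\right) = 9 - -5 = 9 + 5 = 14$)
$H{\left(S,R \right)} = 14 R$
$w = -126$ ($w = 14 \cdot 6 \left(- \frac{3}{2}\right) = 14 \left(-9\right) = -126$)
$\left(w + 18\right) \left(-47\right) = \left(-126 + 18\right) \left(-47\right) = \left(-108\right) \left(-47\right) = 5076$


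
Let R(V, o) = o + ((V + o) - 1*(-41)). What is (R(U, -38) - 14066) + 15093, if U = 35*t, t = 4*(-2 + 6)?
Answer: 1552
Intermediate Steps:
t = 16 (t = 4*4 = 16)
U = 560 (U = 35*16 = 560)
R(V, o) = 41 + V + 2*o (R(V, o) = o + ((V + o) + 41) = o + (41 + V + o) = 41 + V + 2*o)
(R(U, -38) - 14066) + 15093 = ((41 + 560 + 2*(-38)) - 14066) + 15093 = ((41 + 560 - 76) - 14066) + 15093 = (525 - 14066) + 15093 = -13541 + 15093 = 1552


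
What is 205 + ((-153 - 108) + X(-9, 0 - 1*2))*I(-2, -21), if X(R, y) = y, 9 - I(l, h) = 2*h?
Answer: -13208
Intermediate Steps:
I(l, h) = 9 - 2*h
205 + ((-153 - 108) + X(-9, 0 - 1*2))*I(-2, -21) = 205 + ((-153 - 108) + (0 - 1*2))*(9 - 2*(-21)) = 205 + (-261 + (0 - 2))*(9 + 42) = 205 + (-261 - 2)*51 = 205 - 263*51 = 205 - 13413 = -13208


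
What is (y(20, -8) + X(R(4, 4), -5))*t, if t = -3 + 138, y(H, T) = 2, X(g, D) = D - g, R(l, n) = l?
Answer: -945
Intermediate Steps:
t = 135
(y(20, -8) + X(R(4, 4), -5))*t = (2 + (-5 - 1*4))*135 = (2 + (-5 - 4))*135 = (2 - 9)*135 = -7*135 = -945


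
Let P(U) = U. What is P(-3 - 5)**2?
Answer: 64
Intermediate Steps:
P(-3 - 5)**2 = (-3 - 5)**2 = (-8)**2 = 64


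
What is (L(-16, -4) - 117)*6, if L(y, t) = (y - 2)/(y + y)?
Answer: -5589/8 ≈ -698.63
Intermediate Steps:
L(y, t) = (-2 + y)/(2*y) (L(y, t) = (-2 + y)/((2*y)) = (-2 + y)*(1/(2*y)) = (-2 + y)/(2*y))
(L(-16, -4) - 117)*6 = ((½)*(-2 - 16)/(-16) - 117)*6 = ((½)*(-1/16)*(-18) - 117)*6 = (9/16 - 117)*6 = -1863/16*6 = -5589/8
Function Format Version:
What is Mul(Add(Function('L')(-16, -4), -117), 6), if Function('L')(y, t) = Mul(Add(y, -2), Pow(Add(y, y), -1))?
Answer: Rational(-5589, 8) ≈ -698.63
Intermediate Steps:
Function('L')(y, t) = Mul(Rational(1, 2), Pow(y, -1), Add(-2, y)) (Function('L')(y, t) = Mul(Add(-2, y), Pow(Mul(2, y), -1)) = Mul(Add(-2, y), Mul(Rational(1, 2), Pow(y, -1))) = Mul(Rational(1, 2), Pow(y, -1), Add(-2, y)))
Mul(Add(Function('L')(-16, -4), -117), 6) = Mul(Add(Mul(Rational(1, 2), Pow(-16, -1), Add(-2, -16)), -117), 6) = Mul(Add(Mul(Rational(1, 2), Rational(-1, 16), -18), -117), 6) = Mul(Add(Rational(9, 16), -117), 6) = Mul(Rational(-1863, 16), 6) = Rational(-5589, 8)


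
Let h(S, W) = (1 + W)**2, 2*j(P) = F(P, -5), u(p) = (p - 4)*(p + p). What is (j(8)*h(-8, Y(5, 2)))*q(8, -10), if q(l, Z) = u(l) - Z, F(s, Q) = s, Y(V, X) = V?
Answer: 10656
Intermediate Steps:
u(p) = 2*p*(-4 + p) (u(p) = (-4 + p)*(2*p) = 2*p*(-4 + p))
j(P) = P/2
q(l, Z) = -Z + 2*l*(-4 + l) (q(l, Z) = 2*l*(-4 + l) - Z = -Z + 2*l*(-4 + l))
(j(8)*h(-8, Y(5, 2)))*q(8, -10) = (((1/2)*8)*(1 + 5)**2)*(-1*(-10) + 2*8*(-4 + 8)) = (4*6**2)*(10 + 2*8*4) = (4*36)*(10 + 64) = 144*74 = 10656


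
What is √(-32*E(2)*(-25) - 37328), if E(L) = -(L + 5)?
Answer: 4*I*√2683 ≈ 207.19*I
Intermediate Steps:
E(L) = -5 - L (E(L) = -(5 + L) = -5 - L)
√(-32*E(2)*(-25) - 37328) = √(-32*(-5 - 1*2)*(-25) - 37328) = √(-32*(-5 - 2)*(-25) - 37328) = √(-32*(-7)*(-25) - 37328) = √(224*(-25) - 37328) = √(-5600 - 37328) = √(-42928) = 4*I*√2683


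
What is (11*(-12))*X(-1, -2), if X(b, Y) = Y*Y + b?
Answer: -396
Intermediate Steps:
X(b, Y) = b + Y² (X(b, Y) = Y² + b = b + Y²)
(11*(-12))*X(-1, -2) = (11*(-12))*(-1 + (-2)²) = -132*(-1 + 4) = -132*3 = -396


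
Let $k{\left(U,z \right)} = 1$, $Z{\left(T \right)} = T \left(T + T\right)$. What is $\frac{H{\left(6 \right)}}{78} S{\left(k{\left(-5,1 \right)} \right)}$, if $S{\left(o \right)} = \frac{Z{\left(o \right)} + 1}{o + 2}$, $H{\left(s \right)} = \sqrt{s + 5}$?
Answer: $\frac{\sqrt{11}}{78} \approx 0.042521$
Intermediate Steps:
$Z{\left(T \right)} = 2 T^{2}$ ($Z{\left(T \right)} = T 2 T = 2 T^{2}$)
$H{\left(s \right)} = \sqrt{5 + s}$
$S{\left(o \right)} = \frac{1 + 2 o^{2}}{2 + o}$ ($S{\left(o \right)} = \frac{2 o^{2} + 1}{o + 2} = \frac{1 + 2 o^{2}}{2 + o}$)
$\frac{H{\left(6 \right)}}{78} S{\left(k{\left(-5,1 \right)} \right)} = \frac{\sqrt{5 + 6}}{78} \frac{1 + 2 \cdot 1^{2}}{2 + 1} = \frac{\sqrt{11}}{78} \frac{1 + 2 \cdot 1}{3} = \frac{\sqrt{11}}{78} \frac{1 + 2}{3} = \frac{\sqrt{11}}{78} \cdot \frac{1}{3} \cdot 3 = \frac{\sqrt{11}}{78} \cdot 1 = \frac{\sqrt{11}}{78}$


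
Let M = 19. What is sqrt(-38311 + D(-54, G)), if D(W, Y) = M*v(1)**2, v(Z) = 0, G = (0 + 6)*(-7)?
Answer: I*sqrt(38311) ≈ 195.73*I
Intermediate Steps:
G = -42 (G = 6*(-7) = -42)
D(W, Y) = 0 (D(W, Y) = 19*0**2 = 19*0 = 0)
sqrt(-38311 + D(-54, G)) = sqrt(-38311 + 0) = sqrt(-38311) = I*sqrt(38311)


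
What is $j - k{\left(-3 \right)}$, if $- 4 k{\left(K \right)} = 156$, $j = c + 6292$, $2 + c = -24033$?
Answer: $-17704$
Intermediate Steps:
$c = -24035$ ($c = -2 - 24033 = -24035$)
$j = -17743$ ($j = -24035 + 6292 = -17743$)
$k{\left(K \right)} = -39$ ($k{\left(K \right)} = \left(- \frac{1}{4}\right) 156 = -39$)
$j - k{\left(-3 \right)} = -17743 - -39 = -17743 + 39 = -17704$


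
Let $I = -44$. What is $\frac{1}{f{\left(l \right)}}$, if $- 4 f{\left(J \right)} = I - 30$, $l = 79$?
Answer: $\frac{2}{37} \approx 0.054054$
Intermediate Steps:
$f{\left(J \right)} = \frac{37}{2}$ ($f{\left(J \right)} = - \frac{-44 - 30}{4} = \left(- \frac{1}{4}\right) \left(-74\right) = \frac{37}{2}$)
$\frac{1}{f{\left(l \right)}} = \frac{1}{\frac{37}{2}} = \frac{2}{37}$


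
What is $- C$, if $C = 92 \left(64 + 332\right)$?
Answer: $-36432$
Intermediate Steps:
$C = 36432$ ($C = 92 \cdot 396 = 36432$)
$- C = \left(-1\right) 36432 = -36432$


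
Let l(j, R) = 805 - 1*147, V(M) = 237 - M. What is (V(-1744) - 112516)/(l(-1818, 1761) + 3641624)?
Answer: -36845/1214094 ≈ -0.030348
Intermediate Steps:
l(j, R) = 658 (l(j, R) = 805 - 147 = 658)
(V(-1744) - 112516)/(l(-1818, 1761) + 3641624) = ((237 - 1*(-1744)) - 112516)/(658 + 3641624) = ((237 + 1744) - 112516)/3642282 = (1981 - 112516)*(1/3642282) = -110535*1/3642282 = -36845/1214094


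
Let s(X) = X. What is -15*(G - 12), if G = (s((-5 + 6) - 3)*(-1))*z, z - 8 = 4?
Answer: -180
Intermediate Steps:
z = 12 (z = 8 + 4 = 12)
G = 24 (G = (((-5 + 6) - 3)*(-1))*12 = ((1 - 3)*(-1))*12 = -2*(-1)*12 = 2*12 = 24)
-15*(G - 12) = -15*(24 - 12) = -15*12 = -180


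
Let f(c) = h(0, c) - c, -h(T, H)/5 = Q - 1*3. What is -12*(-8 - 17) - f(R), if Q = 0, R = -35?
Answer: 250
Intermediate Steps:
h(T, H) = 15 (h(T, H) = -5*(0 - 1*3) = -5*(0 - 3) = -5*(-3) = 15)
f(c) = 15 - c
-12*(-8 - 17) - f(R) = -12*(-8 - 17) - (15 - 1*(-35)) = -12*(-25) - (15 + 35) = 300 - 1*50 = 300 - 50 = 250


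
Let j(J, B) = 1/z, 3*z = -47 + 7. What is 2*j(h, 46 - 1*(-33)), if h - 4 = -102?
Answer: -3/20 ≈ -0.15000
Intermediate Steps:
z = -40/3 (z = (-47 + 7)/3 = (1/3)*(-40) = -40/3 ≈ -13.333)
h = -98 (h = 4 - 102 = -98)
j(J, B) = -3/40 (j(J, B) = 1/(-40/3) = -3/40)
2*j(h, 46 - 1*(-33)) = 2*(-3/40) = -3/20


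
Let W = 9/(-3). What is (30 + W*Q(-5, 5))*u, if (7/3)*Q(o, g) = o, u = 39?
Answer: 9945/7 ≈ 1420.7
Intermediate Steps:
W = -3 (W = 9*(-⅓) = -3)
Q(o, g) = 3*o/7
(30 + W*Q(-5, 5))*u = (30 - 9*(-5)/7)*39 = (30 - 3*(-15/7))*39 = (30 + 45/7)*39 = (255/7)*39 = 9945/7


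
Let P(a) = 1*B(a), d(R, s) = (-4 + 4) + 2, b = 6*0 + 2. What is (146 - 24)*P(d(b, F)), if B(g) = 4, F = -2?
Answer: 488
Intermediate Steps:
b = 2 (b = 0 + 2 = 2)
d(R, s) = 2 (d(R, s) = 0 + 2 = 2)
P(a) = 4 (P(a) = 1*4 = 4)
(146 - 24)*P(d(b, F)) = (146 - 24)*4 = 122*4 = 488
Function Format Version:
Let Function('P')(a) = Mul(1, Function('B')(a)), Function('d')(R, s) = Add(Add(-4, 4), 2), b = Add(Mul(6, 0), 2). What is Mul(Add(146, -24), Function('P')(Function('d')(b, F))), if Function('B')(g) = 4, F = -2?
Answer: 488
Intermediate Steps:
b = 2 (b = Add(0, 2) = 2)
Function('d')(R, s) = 2 (Function('d')(R, s) = Add(0, 2) = 2)
Function('P')(a) = 4 (Function('P')(a) = Mul(1, 4) = 4)
Mul(Add(146, -24), Function('P')(Function('d')(b, F))) = Mul(Add(146, -24), 4) = Mul(122, 4) = 488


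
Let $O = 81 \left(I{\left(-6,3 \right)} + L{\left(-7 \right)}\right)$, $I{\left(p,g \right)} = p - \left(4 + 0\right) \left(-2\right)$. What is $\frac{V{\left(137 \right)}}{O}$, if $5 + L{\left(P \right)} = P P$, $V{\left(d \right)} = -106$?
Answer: $- \frac{53}{1863} \approx -0.028449$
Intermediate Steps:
$I{\left(p,g \right)} = 8 + p$ ($I{\left(p,g \right)} = p - 4 \left(-2\right) = p - -8 = p + 8 = 8 + p$)
$L{\left(P \right)} = -5 + P^{2}$ ($L{\left(P \right)} = -5 + P P = -5 + P^{2}$)
$O = 3726$ ($O = 81 \left(\left(8 - 6\right) - \left(5 - \left(-7\right)^{2}\right)\right) = 81 \left(2 + \left(-5 + 49\right)\right) = 81 \left(2 + 44\right) = 81 \cdot 46 = 3726$)
$\frac{V{\left(137 \right)}}{O} = - \frac{106}{3726} = \left(-106\right) \frac{1}{3726} = - \frac{53}{1863}$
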